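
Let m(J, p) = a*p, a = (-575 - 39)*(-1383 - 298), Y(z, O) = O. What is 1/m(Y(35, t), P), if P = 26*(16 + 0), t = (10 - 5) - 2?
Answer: 1/429367744 ≈ 2.3290e-9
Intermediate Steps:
t = 3 (t = 5 - 2 = 3)
a = 1032134 (a = -614*(-1681) = 1032134)
P = 416 (P = 26*16 = 416)
m(J, p) = 1032134*p
1/m(Y(35, t), P) = 1/(1032134*416) = 1/429367744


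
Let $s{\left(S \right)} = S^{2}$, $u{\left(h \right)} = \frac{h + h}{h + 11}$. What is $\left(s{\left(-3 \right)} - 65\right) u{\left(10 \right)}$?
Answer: $- \frac{160}{3} \approx -53.333$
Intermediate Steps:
$u{\left(h \right)} = \frac{2 h}{11 + h}$
$\left(s{\left(-3 \right)} - 65\right) u{\left(10 \right)} = \left(\left(-3\right)^{2} - 65\right) 2 \cdot 10 \frac{1}{11 + 10} = \left(9 - 65\right) 2 \cdot 10 \cdot \frac{1}{21} = - 56 \cdot 2 \cdot 10 \cdot \frac{1}{21} = \left(-56\right) \frac{20}{21} = - \frac{160}{3}$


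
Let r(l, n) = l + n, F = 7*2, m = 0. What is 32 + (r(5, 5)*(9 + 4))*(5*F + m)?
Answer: 9132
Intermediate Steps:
F = 14
32 + (r(5, 5)*(9 + 4))*(5*F + m) = 32 + ((5 + 5)*(9 + 4))*(5*14 + 0) = 32 + (10*13)*(70 + 0) = 32 + 130*70 = 32 + 9100 = 9132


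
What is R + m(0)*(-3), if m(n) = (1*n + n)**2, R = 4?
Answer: 4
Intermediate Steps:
m(n) = 4*n**2 (m(n) = (n + n)**2 = (2*n)**2 = 4*n**2)
R + m(0)*(-3) = 4 + (4*0**2)*(-3) = 4 + (4*0)*(-3) = 4 + 0*(-3) = 4 + 0 = 4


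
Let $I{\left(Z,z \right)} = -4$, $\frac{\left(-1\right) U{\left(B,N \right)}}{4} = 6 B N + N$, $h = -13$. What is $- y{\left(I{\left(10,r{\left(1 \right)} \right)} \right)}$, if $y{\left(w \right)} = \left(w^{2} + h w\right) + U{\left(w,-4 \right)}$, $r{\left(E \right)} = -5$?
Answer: $300$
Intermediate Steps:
$U{\left(B,N \right)} = - 4 N - 24 B N$ ($U{\left(B,N \right)} = - 4 \left(6 B N + N\right) = - 4 \left(N + 6 B N\right) = - 4 N - 24 B N$)
$y{\left(w \right)} = 16 + w^{2} + 83 w$ ($y{\left(w \right)} = \left(w^{2} - 13 w\right) - - 16 \left(1 + 6 w\right) = \left(w^{2} - 13 w\right) + \left(16 + 96 w\right) = 16 + w^{2} + 83 w$)
$- y{\left(I{\left(10,r{\left(1 \right)} \right)} \right)} = - (16 + \left(-4\right)^{2} + 83 \left(-4\right)) = - (16 + 16 - 332) = \left(-1\right) \left(-300\right) = 300$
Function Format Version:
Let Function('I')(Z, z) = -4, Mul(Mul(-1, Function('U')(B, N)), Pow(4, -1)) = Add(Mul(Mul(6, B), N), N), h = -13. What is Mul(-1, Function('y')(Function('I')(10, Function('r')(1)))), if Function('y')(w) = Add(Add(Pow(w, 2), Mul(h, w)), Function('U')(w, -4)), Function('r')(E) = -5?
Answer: 300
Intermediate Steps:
Function('U')(B, N) = Add(Mul(-4, N), Mul(-24, B, N)) (Function('U')(B, N) = Mul(-4, Add(Mul(Mul(6, B), N), N)) = Mul(-4, Add(Mul(6, B, N), N)) = Mul(-4, Add(N, Mul(6, B, N))) = Add(Mul(-4, N), Mul(-24, B, N)))
Function('y')(w) = Add(16, Pow(w, 2), Mul(83, w)) (Function('y')(w) = Add(Add(Pow(w, 2), Mul(-13, w)), Mul(-4, -4, Add(1, Mul(6, w)))) = Add(Add(Pow(w, 2), Mul(-13, w)), Add(16, Mul(96, w))) = Add(16, Pow(w, 2), Mul(83, w)))
Mul(-1, Function('y')(Function('I')(10, Function('r')(1)))) = Mul(-1, Add(16, Pow(-4, 2), Mul(83, -4))) = Mul(-1, Add(16, 16, -332)) = Mul(-1, -300) = 300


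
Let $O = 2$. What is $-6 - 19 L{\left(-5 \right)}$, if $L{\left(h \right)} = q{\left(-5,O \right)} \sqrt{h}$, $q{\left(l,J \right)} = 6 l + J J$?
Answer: $-6 + 494 i \sqrt{5} \approx -6.0 + 1104.6 i$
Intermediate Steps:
$q{\left(l,J \right)} = J^{2} + 6 l$ ($q{\left(l,J \right)} = 6 l + J^{2} = J^{2} + 6 l$)
$L{\left(h \right)} = - 26 \sqrt{h}$ ($L{\left(h \right)} = \left(2^{2} + 6 \left(-5\right)\right) \sqrt{h} = \left(4 - 30\right) \sqrt{h} = - 26 \sqrt{h}$)
$-6 - 19 L{\left(-5 \right)} = -6 - 19 \left(- 26 \sqrt{-5}\right) = -6 - 19 \left(- 26 i \sqrt{5}\right) = -6 + 494 i \sqrt{5}$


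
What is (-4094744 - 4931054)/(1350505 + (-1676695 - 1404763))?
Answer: 9025798/1730953 ≈ 5.2144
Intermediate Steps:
(-4094744 - 4931054)/(1350505 + (-1676695 - 1404763)) = -9025798/(1350505 - 3081458) = -9025798/(-1730953) = -9025798*(-1/1730953) = 9025798/1730953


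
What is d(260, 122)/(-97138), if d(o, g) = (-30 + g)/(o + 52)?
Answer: -23/7576764 ≈ -3.0356e-6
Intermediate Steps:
d(o, g) = (-30 + g)/(52 + o)
d(260, 122)/(-97138) = ((-30 + 122)/(52 + 260))/(-97138) = (92/312)*(-1/97138) = ((1/312)*92)*(-1/97138) = (23/78)*(-1/97138) = -23/7576764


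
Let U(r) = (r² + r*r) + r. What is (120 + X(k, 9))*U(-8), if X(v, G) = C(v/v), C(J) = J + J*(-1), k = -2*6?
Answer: 14400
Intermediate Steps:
k = -12
C(J) = 0 (C(J) = J - J = 0)
X(v, G) = 0
U(r) = r + 2*r² (U(r) = (r² + r²) + r = 2*r² + r = r + 2*r²)
(120 + X(k, 9))*U(-8) = (120 + 0)*(-8*(1 + 2*(-8))) = 120*(-8*(1 - 16)) = 120*(-8*(-15)) = 120*120 = 14400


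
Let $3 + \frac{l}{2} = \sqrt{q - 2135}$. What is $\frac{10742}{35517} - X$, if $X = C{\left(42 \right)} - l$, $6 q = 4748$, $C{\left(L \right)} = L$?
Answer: $- \frac{1694074}{35517} + \frac{2 i \sqrt{12093}}{3} \approx -47.698 + 73.312 i$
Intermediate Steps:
$q = \frac{2374}{3}$ ($q = \frac{1}{6} \cdot 4748 = \frac{2374}{3} \approx 791.33$)
$l = -6 + \frac{2 i \sqrt{12093}}{3}$ ($l = -6 + 2 \sqrt{\frac{2374}{3} - 2135} = -6 + 2 \sqrt{- \frac{4031}{3}} = -6 + 2 \frac{i \sqrt{12093}}{3} = -6 + \frac{2 i \sqrt{12093}}{3} \approx -6.0 + 73.312 i$)
$X = 48 - \frac{2 i \sqrt{12093}}{3}$ ($X = 42 - \left(-6 + \frac{2 i \sqrt{12093}}{3}\right) = 42 + \left(6 - \frac{2 i \sqrt{12093}}{3}\right) = 48 - \frac{2 i \sqrt{12093}}{3} \approx 48.0 - 73.312 i$)
$\frac{10742}{35517} - X = \frac{10742}{35517} - \left(48 - \frac{2 i \sqrt{12093}}{3}\right) = - \frac{1694074}{35517} + \frac{2 i \sqrt{12093}}{3}$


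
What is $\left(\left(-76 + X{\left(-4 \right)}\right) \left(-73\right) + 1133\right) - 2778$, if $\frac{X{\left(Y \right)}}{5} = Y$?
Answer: $5363$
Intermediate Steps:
$X{\left(Y \right)} = 5 Y$
$\left(\left(-76 + X{\left(-4 \right)}\right) \left(-73\right) + 1133\right) - 2778 = \left(\left(-76 + 5 \left(-4\right)\right) \left(-73\right) + 1133\right) - 2778 = \left(\left(-76 - 20\right) \left(-73\right) + 1133\right) - 2778 = \left(\left(-96\right) \left(-73\right) + 1133\right) - 2778 = \left(7008 + 1133\right) - 2778 = 8141 - 2778 = 5363$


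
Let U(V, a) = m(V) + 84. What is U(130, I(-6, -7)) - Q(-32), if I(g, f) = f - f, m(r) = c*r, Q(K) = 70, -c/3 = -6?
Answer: 2354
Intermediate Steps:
c = 18 (c = -3*(-6) = 18)
m(r) = 18*r
I(g, f) = 0
U(V, a) = 84 + 18*V (U(V, a) = 18*V + 84 = 84 + 18*V)
U(130, I(-6, -7)) - Q(-32) = (84 + 18*130) - 1*70 = (84 + 2340) - 70 = 2424 - 70 = 2354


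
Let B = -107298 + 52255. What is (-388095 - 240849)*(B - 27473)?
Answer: 51897943104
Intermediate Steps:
B = -55043
(-388095 - 240849)*(B - 27473) = (-388095 - 240849)*(-55043 - 27473) = -628944*(-82516) = 51897943104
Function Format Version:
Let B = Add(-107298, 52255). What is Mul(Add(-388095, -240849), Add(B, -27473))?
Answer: 51897943104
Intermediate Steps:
B = -55043
Mul(Add(-388095, -240849), Add(B, -27473)) = Mul(Add(-388095, -240849), Add(-55043, -27473)) = Mul(-628944, -82516) = 51897943104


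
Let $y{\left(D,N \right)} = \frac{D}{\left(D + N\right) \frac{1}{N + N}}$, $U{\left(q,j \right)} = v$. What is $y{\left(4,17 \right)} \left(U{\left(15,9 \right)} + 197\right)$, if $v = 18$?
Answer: $\frac{29240}{21} \approx 1392.4$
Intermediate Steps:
$U{\left(q,j \right)} = 18$
$y{\left(D,N \right)} = \frac{2 D N}{D + N}$ ($y{\left(D,N \right)} = \frac{D}{\left(D + N\right) \frac{1}{2 N}} = \frac{D}{\frac{1}{2} \frac{1}{N} \left(D + N\right)} = D \frac{2 N}{D + N} = \frac{2 D N}{D + N}$)
$y{\left(4,17 \right)} \left(U{\left(15,9 \right)} + 197\right) = 2 \cdot 4 \cdot 17 \frac{1}{4 + 17} \left(18 + 197\right) = 2 \cdot 4 \cdot 17 \cdot \frac{1}{21} \cdot 215 = \frac{136}{21} \cdot 215 = \frac{29240}{21}$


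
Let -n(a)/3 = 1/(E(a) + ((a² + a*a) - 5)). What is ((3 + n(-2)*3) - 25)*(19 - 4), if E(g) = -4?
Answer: -195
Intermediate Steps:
n(a) = -3/(-9 + 2*a²) (n(a) = -3/(-4 + ((a² + a*a) - 5)) = -3/(-4 + ((a² + a²) - 5)) = -3/(-4 + (2*a² - 5)) = -3/(-4 + (-5 + 2*a²)) = -3/(-9 + 2*a²))
((3 + n(-2)*3) - 25)*(19 - 4) = ((3 - 3/(-9 + 2*(-2)²)*3) - 25)*(19 - 4) = ((3 - 3/(-9 + 2*4)*3) - 25)*15 = ((3 - 3/(-9 + 8)*3) - 25)*15 = ((3 - 3/(-1)*3) - 25)*15 = ((3 - 3*(-1)*3) - 25)*15 = ((3 + 3*3) - 25)*15 = ((3 + 9) - 25)*15 = (12 - 25)*15 = -13*15 = -195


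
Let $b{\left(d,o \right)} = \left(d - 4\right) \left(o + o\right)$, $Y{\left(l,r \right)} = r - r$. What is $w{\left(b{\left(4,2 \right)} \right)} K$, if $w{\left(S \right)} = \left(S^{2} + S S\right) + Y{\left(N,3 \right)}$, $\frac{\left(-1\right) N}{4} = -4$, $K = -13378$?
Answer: $0$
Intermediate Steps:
$N = 16$ ($N = \left(-4\right) \left(-4\right) = 16$)
$Y{\left(l,r \right)} = 0$
$b{\left(d,o \right)} = 2 o \left(-4 + d\right)$ ($b{\left(d,o \right)} = \left(-4 + d\right) 2 o = 2 o \left(-4 + d\right)$)
$w{\left(S \right)} = 2 S^{2}$ ($w{\left(S \right)} = \left(S^{2} + S S\right) + 0 = \left(S^{2} + S^{2}\right) + 0 = 2 S^{2} + 0 = 2 S^{2}$)
$w{\left(b{\left(4,2 \right)} \right)} K = 2 \left(2 \cdot 2 \left(-4 + 4\right)\right)^{2} \left(-13378\right) = 2 \left(2 \cdot 2 \cdot 0\right)^{2} \left(-13378\right) = 2 \cdot 0^{2} \left(-13378\right) = 2 \cdot 0 \left(-13378\right) = 0 \left(-13378\right) = 0$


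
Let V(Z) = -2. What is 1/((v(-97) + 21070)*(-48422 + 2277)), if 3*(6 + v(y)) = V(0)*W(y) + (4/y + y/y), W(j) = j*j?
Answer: -291/198625199795 ≈ -1.4651e-9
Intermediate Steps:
W(j) = j²
v(y) = -17/3 - 2*y²/3 + 4/(3*y) (v(y) = -6 + (-2*y² + (4/y + y/y))/3 = -6 + (-2*y² + (4/y + 1))/3 = -6 + (-2*y² + (1 + 4/y))/3 = -6 + (1 - 2*y² + 4/y)/3 = -6 + (⅓ - 2*y²/3 + 4/(3*y)) = -17/3 - 2*y²/3 + 4/(3*y))
1/((v(-97) + 21070)*(-48422 + 2277)) = 1/(((⅓)*(4 - 1*(-97)*(17 + 2*(-97)²))/(-97) + 21070)*(-48422 + 2277)) = 1/(((⅓)*(-1/97)*(4 - 1*(-97)*(17 + 2*9409)) + 21070)*(-46145)) = 1/(((⅓)*(-1/97)*(4 - 1*(-97)*(17 + 18818)) + 21070)*(-46145)) = 1/(((⅓)*(-1/97)*(4 - 1*(-97)*18835) + 21070)*(-46145)) = 1/(((⅓)*(-1/97)*(4 + 1826995) + 21070)*(-46145)) = 1/(((⅓)*(-1/97)*1826999 + 21070)*(-46145)) = 1/((-1826999/291 + 21070)*(-46145)) = 1/((4304371/291)*(-46145)) = 1/(-198625199795/291) = -291/198625199795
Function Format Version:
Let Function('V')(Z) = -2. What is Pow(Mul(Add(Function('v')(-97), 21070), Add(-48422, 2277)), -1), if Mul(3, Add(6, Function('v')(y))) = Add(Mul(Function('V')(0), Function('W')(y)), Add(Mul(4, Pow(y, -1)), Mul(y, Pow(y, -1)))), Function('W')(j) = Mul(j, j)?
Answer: Rational(-291, 198625199795) ≈ -1.4651e-9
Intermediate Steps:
Function('W')(j) = Pow(j, 2)
Function('v')(y) = Add(Rational(-17, 3), Mul(Rational(-2, 3), Pow(y, 2)), Mul(Rational(4, 3), Pow(y, -1))) (Function('v')(y) = Add(-6, Mul(Rational(1, 3), Add(Mul(-2, Pow(y, 2)), Add(Mul(4, Pow(y, -1)), Mul(y, Pow(y, -1)))))) = Add(-6, Mul(Rational(1, 3), Add(Mul(-2, Pow(y, 2)), Add(Mul(4, Pow(y, -1)), 1)))) = Add(-6, Mul(Rational(1, 3), Add(Mul(-2, Pow(y, 2)), Add(1, Mul(4, Pow(y, -1)))))) = Add(-6, Mul(Rational(1, 3), Add(1, Mul(-2, Pow(y, 2)), Mul(4, Pow(y, -1))))) = Add(-6, Add(Rational(1, 3), Mul(Rational(-2, 3), Pow(y, 2)), Mul(Rational(4, 3), Pow(y, -1)))) = Add(Rational(-17, 3), Mul(Rational(-2, 3), Pow(y, 2)), Mul(Rational(4, 3), Pow(y, -1))))
Pow(Mul(Add(Function('v')(-97), 21070), Add(-48422, 2277)), -1) = Pow(Mul(Add(Mul(Rational(1, 3), Pow(-97, -1), Add(4, Mul(-1, -97, Add(17, Mul(2, Pow(-97, 2)))))), 21070), Add(-48422, 2277)), -1) = Pow(Mul(Add(Mul(Rational(1, 3), Rational(-1, 97), Add(4, Mul(-1, -97, Add(17, Mul(2, 9409))))), 21070), -46145), -1) = Pow(Mul(Add(Mul(Rational(1, 3), Rational(-1, 97), Add(4, Mul(-1, -97, Add(17, 18818)))), 21070), -46145), -1) = Pow(Mul(Add(Mul(Rational(1, 3), Rational(-1, 97), Add(4, Mul(-1, -97, 18835))), 21070), -46145), -1) = Pow(Mul(Add(Mul(Rational(1, 3), Rational(-1, 97), Add(4, 1826995)), 21070), -46145), -1) = Pow(Mul(Add(Mul(Rational(1, 3), Rational(-1, 97), 1826999), 21070), -46145), -1) = Pow(Mul(Add(Rational(-1826999, 291), 21070), -46145), -1) = Pow(Mul(Rational(4304371, 291), -46145), -1) = Pow(Rational(-198625199795, 291), -1) = Rational(-291, 198625199795)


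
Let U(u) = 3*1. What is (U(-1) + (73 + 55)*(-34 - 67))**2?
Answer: 167055625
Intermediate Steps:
U(u) = 3
(U(-1) + (73 + 55)*(-34 - 67))**2 = (3 + (73 + 55)*(-34 - 67))**2 = (3 + 128*(-101))**2 = (3 - 12928)**2 = (-12925)**2 = 167055625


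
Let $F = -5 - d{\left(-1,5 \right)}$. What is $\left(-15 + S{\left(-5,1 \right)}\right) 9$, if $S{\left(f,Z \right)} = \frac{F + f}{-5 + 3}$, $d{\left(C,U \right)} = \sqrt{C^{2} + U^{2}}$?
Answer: $-90 + \frac{9 \sqrt{26}}{2} \approx -67.054$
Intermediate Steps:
$F = -5 - \sqrt{26}$ ($F = -5 - \sqrt{\left(-1\right)^{2} + 5^{2}} = -5 - \sqrt{1 + 25} = -5 - \sqrt{26} \approx -10.099$)
$S{\left(f,Z \right)} = \frac{5}{2} + \frac{\sqrt{26}}{2} - \frac{f}{2}$ ($S{\left(f,Z \right)} = \frac{\left(-5 - \sqrt{26}\right) + f}{-5 + 3} = \frac{-5 + f - \sqrt{26}}{-2} = \left(-5 + f - \sqrt{26}\right) \left(- \frac{1}{2}\right) = \frac{5}{2} + \frac{\sqrt{26}}{2} - \frac{f}{2}$)
$\left(-15 + S{\left(-5,1 \right)}\right) 9 = \left(-15 + \left(\frac{5}{2} + \frac{\sqrt{26}}{2} - - \frac{5}{2}\right)\right) 9 = \left(-15 + \left(\frac{5}{2} + \frac{\sqrt{26}}{2} + \frac{5}{2}\right)\right) 9 = \left(-15 + \left(5 + \frac{\sqrt{26}}{2}\right)\right) 9 = \left(-10 + \frac{\sqrt{26}}{2}\right) 9 = -90 + \frac{9 \sqrt{26}}{2}$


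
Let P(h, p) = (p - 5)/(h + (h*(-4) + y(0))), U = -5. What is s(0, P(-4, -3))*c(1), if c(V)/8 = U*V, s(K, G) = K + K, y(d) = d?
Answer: 0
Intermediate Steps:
P(h, p) = -(-5 + p)/(3*h) (P(h, p) = (p - 5)/(h + (h*(-4) + 0)) = (-5 + p)/(h + (-4*h + 0)) = (-5 + p)/(h - 4*h) = (-5 + p)/((-3*h)) = (-5 + p)*(-1/(3*h)) = -(-5 + p)/(3*h))
s(K, G) = 2*K
c(V) = -40*V (c(V) = 8*(-5*V) = -40*V)
s(0, P(-4, -3))*c(1) = (2*0)*(-40*1) = 0*(-40) = 0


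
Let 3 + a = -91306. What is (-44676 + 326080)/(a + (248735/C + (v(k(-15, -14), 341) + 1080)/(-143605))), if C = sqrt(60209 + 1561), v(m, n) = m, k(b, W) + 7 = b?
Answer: -6546220164794501188268040/2123839949672170288110061 - 288693020694007167700*sqrt(61770)/2123839949672170288110061 ≈ -3.1160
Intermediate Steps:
k(b, W) = -7 + b
a = -91309 (a = -3 - 91306 = -91309)
C = sqrt(61770) ≈ 248.54
(-44676 + 326080)/(a + (248735/C + (v(k(-15, -14), 341) + 1080)/(-143605))) = (-44676 + 326080)/(-91309 + (248735/(sqrt(61770)) + ((-7 - 15) + 1080)/(-143605))) = 281404/(-91309 + (248735*(sqrt(61770)/61770) + (-22 + 1080)*(-1/143605))) = 281404/(-91309 + (49747*sqrt(61770)/12354 + 1058*(-1/143605))) = 281404/(-91309 + (49747*sqrt(61770)/12354 - 1058/143605)) = 281404/(-91309 + (-1058/143605 + 49747*sqrt(61770)/12354)) = 281404/(-13112430003/143605 + 49747*sqrt(61770)/12354)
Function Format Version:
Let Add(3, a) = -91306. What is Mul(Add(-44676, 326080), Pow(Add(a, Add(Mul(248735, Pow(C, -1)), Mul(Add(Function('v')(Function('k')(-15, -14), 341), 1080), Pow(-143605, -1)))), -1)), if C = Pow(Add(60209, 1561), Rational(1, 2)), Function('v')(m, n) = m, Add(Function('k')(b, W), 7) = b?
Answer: Add(Rational(-6546220164794501188268040, 2123839949672170288110061), Mul(Rational(-288693020694007167700, 2123839949672170288110061), Pow(61770, Rational(1, 2)))) ≈ -3.1160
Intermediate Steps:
Function('k')(b, W) = Add(-7, b)
a = -91309 (a = Add(-3, -91306) = -91309)
C = Pow(61770, Rational(1, 2)) ≈ 248.54
Mul(Add(-44676, 326080), Pow(Add(a, Add(Mul(248735, Pow(C, -1)), Mul(Add(Function('v')(Function('k')(-15, -14), 341), 1080), Pow(-143605, -1)))), -1)) = Mul(Add(-44676, 326080), Pow(Add(-91309, Add(Mul(248735, Pow(Pow(61770, Rational(1, 2)), -1)), Mul(Add(Add(-7, -15), 1080), Pow(-143605, -1)))), -1)) = Mul(281404, Pow(Add(-91309, Add(Mul(248735, Mul(Rational(1, 61770), Pow(61770, Rational(1, 2)))), Mul(Add(-22, 1080), Rational(-1, 143605)))), -1)) = Mul(281404, Pow(Add(-91309, Add(Mul(Rational(49747, 12354), Pow(61770, Rational(1, 2))), Mul(1058, Rational(-1, 143605)))), -1)) = Mul(281404, Pow(Add(-91309, Add(Mul(Rational(49747, 12354), Pow(61770, Rational(1, 2))), Rational(-1058, 143605))), -1)) = Mul(281404, Pow(Add(-91309, Add(Rational(-1058, 143605), Mul(Rational(49747, 12354), Pow(61770, Rational(1, 2))))), -1)) = Mul(281404, Pow(Add(Rational(-13112430003, 143605), Mul(Rational(49747, 12354), Pow(61770, Rational(1, 2)))), -1))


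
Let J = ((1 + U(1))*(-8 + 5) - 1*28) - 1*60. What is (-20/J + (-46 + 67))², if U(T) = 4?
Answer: 4765489/10609 ≈ 449.19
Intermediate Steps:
J = -103 (J = ((1 + 4)*(-8 + 5) - 1*28) - 1*60 = (5*(-3) - 28) - 60 = (-15 - 28) - 60 = -43 - 60 = -103)
(-20/J + (-46 + 67))² = (-20/(-103) + (-46 + 67))² = (-20*(-1/103) + 21)² = (20/103 + 21)² = (2183/103)² = 4765489/10609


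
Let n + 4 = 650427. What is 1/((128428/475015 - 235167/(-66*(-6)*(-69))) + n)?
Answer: 4326436620/2814052291363319 ≈ 1.5374e-6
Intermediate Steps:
n = 650423 (n = -4 + 650427 = 650423)
1/((128428/475015 - 235167/(-66*(-6)*(-69))) + n) = 1/((128428/475015 - 235167/(-66*(-6)*(-69))) + 650423) = 1/((128428*(1/475015) - 235167/(396*(-69))) + 650423) = 1/((128428/475015 - 235167/(-27324)) + 650423) = 1/((128428/475015 - 235167*(-1/27324)) + 650423) = 1/((128428/475015 + 78389/9108) + 650423) = 1/(38405673059/4326436620 + 650423) = 1/(2814052291363319/4326436620) = 4326436620/2814052291363319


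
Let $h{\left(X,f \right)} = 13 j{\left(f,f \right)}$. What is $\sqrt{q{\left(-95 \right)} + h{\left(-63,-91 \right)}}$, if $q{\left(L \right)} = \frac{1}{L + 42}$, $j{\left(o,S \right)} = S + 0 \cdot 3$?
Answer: $\frac{10 i \sqrt{33231}}{53} \approx 34.395 i$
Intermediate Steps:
$j{\left(o,S \right)} = S$ ($j{\left(o,S \right)} = S + 0 = S$)
$h{\left(X,f \right)} = 13 f$
$q{\left(L \right)} = \frac{1}{42 + L}$
$\sqrt{q{\left(-95 \right)} + h{\left(-63,-91 \right)}} = \sqrt{\frac{1}{42 - 95} + 13 \left(-91\right)} = \sqrt{\frac{1}{-53} - 1183} = \sqrt{- \frac{1}{53} - 1183} = \sqrt{- \frac{62700}{53}} = \frac{10 i \sqrt{33231}}{53}$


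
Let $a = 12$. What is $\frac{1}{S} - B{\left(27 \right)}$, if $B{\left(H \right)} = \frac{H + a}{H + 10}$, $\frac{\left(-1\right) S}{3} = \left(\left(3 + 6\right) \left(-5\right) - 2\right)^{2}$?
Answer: $- \frac{258490}{245199} \approx -1.0542$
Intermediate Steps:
$S = -6627$ ($S = - 3 \left(\left(3 + 6\right) \left(-5\right) - 2\right)^{2} = - 3 \left(9 \left(-5\right) - 2\right)^{2} = - 3 \left(-45 - 2\right)^{2} = - 3 \left(-47\right)^{2} = \left(-3\right) 2209 = -6627$)
$B{\left(H \right)} = \frac{12 + H}{10 + H}$ ($B{\left(H \right)} = \frac{H + 12}{H + 10} = \frac{12 + H}{10 + H}$)
$\frac{1}{S} - B{\left(27 \right)} = \frac{1}{-6627} - \frac{12 + 27}{10 + 27} = - \frac{1}{6627} - \frac{1}{37} \cdot 39 = - \frac{1}{6627} - \frac{39}{37} = - \frac{258490}{245199}$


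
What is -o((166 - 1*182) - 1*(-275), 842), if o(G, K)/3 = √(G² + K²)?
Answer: -3*√776045 ≈ -2642.8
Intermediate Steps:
o(G, K) = 3*√(G² + K²)
-o((166 - 1*182) - 1*(-275), 842) = -3*√(((166 - 1*182) - 1*(-275))² + 842²) = -3*√(((166 - 182) + 275)² + 708964) = -3*√((-16 + 275)² + 708964) = -3*√(259² + 708964) = -3*√(67081 + 708964) = -3*√776045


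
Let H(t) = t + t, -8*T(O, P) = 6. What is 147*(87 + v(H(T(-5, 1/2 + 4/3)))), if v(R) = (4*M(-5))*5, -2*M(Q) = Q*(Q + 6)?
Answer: 20139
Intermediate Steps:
M(Q) = -Q*(6 + Q)/2 (M(Q) = -Q*(Q + 6)/2 = -Q*(6 + Q)/2)
T(O, P) = -¾ (T(O, P) = -⅛*6 = -¾)
H(t) = 2*t
v(R) = 50 (v(R) = (4*(-½*(-5)*(6 - 5)))*5 = (4*(-½*(-5)*1))*5 = (4*(5/2))*5 = 10*5 = 50)
147*(87 + v(H(T(-5, 1/2 + 4/3)))) = 147*(87 + 50) = 147*137 = 20139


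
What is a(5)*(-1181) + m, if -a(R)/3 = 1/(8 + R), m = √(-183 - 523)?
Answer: 3543/13 + I*√706 ≈ 272.54 + 26.571*I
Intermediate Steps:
m = I*√706 (m = √(-706) = I*√706 ≈ 26.571*I)
a(R) = -3/(8 + R)
a(5)*(-1181) + m = -3/(8 + 5)*(-1181) + I*√706 = -3/13*(-1181) + I*√706 = 3543/13 + I*√706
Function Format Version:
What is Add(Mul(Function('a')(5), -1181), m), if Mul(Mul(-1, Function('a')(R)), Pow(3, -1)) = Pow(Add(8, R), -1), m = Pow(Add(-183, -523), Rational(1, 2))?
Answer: Add(Rational(3543, 13), Mul(I, Pow(706, Rational(1, 2)))) ≈ Add(272.54, Mul(26.571, I))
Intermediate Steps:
m = Mul(I, Pow(706, Rational(1, 2))) (m = Pow(-706, Rational(1, 2)) = Mul(I, Pow(706, Rational(1, 2))) ≈ Mul(26.571, I))
Function('a')(R) = Mul(-3, Pow(Add(8, R), -1))
Add(Mul(Function('a')(5), -1181), m) = Add(Mul(Mul(-3, Pow(Add(8, 5), -1)), -1181), Mul(I, Pow(706, Rational(1, 2)))) = Add(Mul(Mul(-3, Pow(13, -1)), -1181), Mul(I, Pow(706, Rational(1, 2)))) = Add(Mul(Mul(-3, Rational(1, 13)), -1181), Mul(I, Pow(706, Rational(1, 2)))) = Add(Mul(Rational(-3, 13), -1181), Mul(I, Pow(706, Rational(1, 2)))) = Add(Rational(3543, 13), Mul(I, Pow(706, Rational(1, 2))))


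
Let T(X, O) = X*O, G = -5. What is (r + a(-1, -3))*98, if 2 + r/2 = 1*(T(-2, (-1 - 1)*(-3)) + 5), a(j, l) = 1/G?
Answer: -8918/5 ≈ -1783.6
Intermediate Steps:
a(j, l) = -⅕ (a(j, l) = 1/(-5) = -⅕)
T(X, O) = O*X
r = -18 (r = -4 + 2*(1*(((-1 - 1)*(-3))*(-2) + 5)) = -4 + 2*(1*(-2*(-3)*(-2) + 5)) = -4 + 2*(1*(6*(-2) + 5)) = -4 + 2*(1*(-12 + 5)) = -4 + 2*(1*(-7)) = -4 + 2*(-7) = -4 - 14 = -18)
(r + a(-1, -3))*98 = (-18 - ⅕)*98 = -91/5*98 = -8918/5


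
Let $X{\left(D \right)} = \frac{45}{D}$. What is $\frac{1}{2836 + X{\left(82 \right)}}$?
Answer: $\frac{82}{232597} \approx 0.00035254$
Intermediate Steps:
$\frac{1}{2836 + X{\left(82 \right)}} = \frac{1}{2836 + \frac{45}{82}} = \frac{1}{\frac{232597}{82}} = \frac{82}{232597}$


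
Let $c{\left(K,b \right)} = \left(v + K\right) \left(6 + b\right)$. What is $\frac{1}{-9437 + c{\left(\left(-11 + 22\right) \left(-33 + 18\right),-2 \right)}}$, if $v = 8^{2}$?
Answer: $- \frac{1}{9841} \approx -0.00010162$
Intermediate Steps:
$v = 64$
$c{\left(K,b \right)} = \left(6 + b\right) \left(64 + K\right)$ ($c{\left(K,b \right)} = \left(64 + K\right) \left(6 + b\right) = \left(6 + b\right) \left(64 + K\right)$)
$\frac{1}{-9437 + c{\left(\left(-11 + 22\right) \left(-33 + 18\right),-2 \right)}} = \frac{1}{-9437 + \left(384 + 6 \left(-11 + 22\right) \left(-33 + 18\right) + 64 \left(-2\right) + \left(-11 + 22\right) \left(-33 + 18\right) \left(-2\right)\right)} = \frac{1}{-9437 + \left(384 + 6 \cdot 11 \left(-15\right) - 128 + 11 \left(-15\right) \left(-2\right)\right)} = \frac{1}{-9437 + \left(384 + 6 \left(-165\right) - 128 - -330\right)} = \frac{1}{-9437 + \left(384 - 990 - 128 + 330\right)} = \frac{1}{-9437 - 404} = \frac{1}{-9841} = - \frac{1}{9841}$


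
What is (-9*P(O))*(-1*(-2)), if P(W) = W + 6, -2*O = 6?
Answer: -54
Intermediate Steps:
O = -3 (O = -1/2*6 = -3)
P(W) = 6 + W
(-9*P(O))*(-1*(-2)) = (-9*(6 - 3))*(-1*(-2)) = -9*3*2 = -27*2 = -54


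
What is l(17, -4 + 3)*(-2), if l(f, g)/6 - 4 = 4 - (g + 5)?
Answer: -48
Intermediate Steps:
l(f, g) = 18 - 6*g (l(f, g) = 24 + 6*(4 - (g + 5)) = 24 + 6*(4 - (5 + g)) = 24 + 6*(4 + (-5 - g)) = 24 + 6*(-1 - g) = 24 + (-6 - 6*g) = 18 - 6*g)
l(17, -4 + 3)*(-2) = (18 - 6*(-4 + 3))*(-2) = (18 - 6*(-1))*(-2) = (18 + 6)*(-2) = 24*(-2) = -48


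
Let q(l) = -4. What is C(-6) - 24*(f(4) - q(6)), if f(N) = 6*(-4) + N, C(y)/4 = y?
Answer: 360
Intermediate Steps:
C(y) = 4*y
f(N) = -24 + N
C(-6) - 24*(f(4) - q(6)) = 4*(-6) - 24*((-24 + 4) - 1*(-4)) = -24 - 24*(-20 + 4) = -24 - 24*(-16) = -24 - 4*(-96) = -24 + 384 = 360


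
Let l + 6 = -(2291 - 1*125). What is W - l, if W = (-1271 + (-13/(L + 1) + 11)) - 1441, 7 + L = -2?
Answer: -4219/8 ≈ -527.38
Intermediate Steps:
L = -9 (L = -7 - 2 = -9)
W = -21595/8 (W = (-1271 + (-13/(-9 + 1) + 11)) - 1441 = (-1271 + (-13/(-8) + 11)) - 1441 = (-1271 + (-13*(-⅛) + 11)) - 1441 = (-1271 + (13/8 + 11)) - 1441 = (-1271 + 101/8) - 1441 = -10067/8 - 1441 = -21595/8 ≈ -2699.4)
l = -2172 (l = -6 - (2291 - 1*125) = -6 - (2291 - 125) = -6 - 1*2166 = -6 - 2166 = -2172)
W - l = -21595/8 - 1*(-2172) = -21595/8 + 2172 = -4219/8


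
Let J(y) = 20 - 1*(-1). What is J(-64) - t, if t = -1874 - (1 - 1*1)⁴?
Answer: 1895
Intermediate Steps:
J(y) = 21 (J(y) = 20 + 1 = 21)
t = -1874 (t = -1874 - (1 - 1)⁴ = -1874 - 1*0⁴ = -1874 - 1*0 = -1874 + 0 = -1874)
J(-64) - t = 21 - 1*(-1874) = 21 + 1874 = 1895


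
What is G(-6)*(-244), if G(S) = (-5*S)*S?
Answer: 43920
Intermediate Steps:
G(S) = -5*S**2
G(-6)*(-244) = -5*(-6)**2*(-244) = -5*36*(-244) = -180*(-244) = 43920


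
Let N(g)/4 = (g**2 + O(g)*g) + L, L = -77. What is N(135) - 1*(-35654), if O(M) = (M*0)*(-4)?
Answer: 108246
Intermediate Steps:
O(M) = 0 (O(M) = 0*(-4) = 0)
N(g) = -308 + 4*g**2 (N(g) = 4*((g**2 + 0*g) - 77) = 4*((g**2 + 0) - 77) = 4*(g**2 - 77) = 4*(-77 + g**2) = -308 + 4*g**2)
N(135) - 1*(-35654) = (-308 + 4*135**2) - 1*(-35654) = (-308 + 4*18225) + 35654 = (-308 + 72900) + 35654 = 72592 + 35654 = 108246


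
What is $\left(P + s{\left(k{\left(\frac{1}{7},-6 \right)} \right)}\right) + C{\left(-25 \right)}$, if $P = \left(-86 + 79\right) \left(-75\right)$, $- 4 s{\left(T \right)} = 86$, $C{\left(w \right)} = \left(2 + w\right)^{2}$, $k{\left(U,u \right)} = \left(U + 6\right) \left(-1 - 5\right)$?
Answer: $\frac{2065}{2} \approx 1032.5$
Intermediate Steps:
$k{\left(U,u \right)} = -36 - 6 U$ ($k{\left(U,u \right)} = \left(6 + U\right) \left(-6\right) = -36 - 6 U$)
$s{\left(T \right)} = - \frac{43}{2}$ ($s{\left(T \right)} = \left(- \frac{1}{4}\right) 86 = - \frac{43}{2}$)
$P = 525$ ($P = \left(-7\right) \left(-75\right) = 525$)
$\left(P + s{\left(k{\left(\frac{1}{7},-6 \right)} \right)}\right) + C{\left(-25 \right)} = \left(525 - \frac{43}{2}\right) + \left(2 - 25\right)^{2} = \frac{1007}{2} + \left(-23\right)^{2} = \frac{1007}{2} + 529 = \frac{2065}{2}$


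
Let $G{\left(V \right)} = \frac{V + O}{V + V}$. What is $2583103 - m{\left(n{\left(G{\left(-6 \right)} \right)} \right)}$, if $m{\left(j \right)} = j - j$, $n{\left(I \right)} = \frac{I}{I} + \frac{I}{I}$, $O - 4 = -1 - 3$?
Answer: $2583103$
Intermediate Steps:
$O = 0$ ($O = 4 - 4 = 0$)
$G{\left(V \right)} = \frac{1}{2}$ ($G{\left(V \right)} = \frac{V + 0}{V + V} = \frac{V}{2 V} = V \frac{1}{2 V} = \frac{1}{2}$)
$n{\left(I \right)} = 2$ ($n{\left(I \right)} = 1 + 1 = 2$)
$m{\left(j \right)} = 0$
$2583103 - m{\left(n{\left(G{\left(-6 \right)} \right)} \right)} = 2583103 - 0 = 2583103 + 0 = 2583103$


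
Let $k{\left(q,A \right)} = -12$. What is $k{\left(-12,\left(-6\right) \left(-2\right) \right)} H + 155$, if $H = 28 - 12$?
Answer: $-37$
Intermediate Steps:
$H = 16$ ($H = 28 - 12 = 16$)
$k{\left(-12,\left(-6\right) \left(-2\right) \right)} H + 155 = \left(-12\right) 16 + 155 = -192 + 155 = -37$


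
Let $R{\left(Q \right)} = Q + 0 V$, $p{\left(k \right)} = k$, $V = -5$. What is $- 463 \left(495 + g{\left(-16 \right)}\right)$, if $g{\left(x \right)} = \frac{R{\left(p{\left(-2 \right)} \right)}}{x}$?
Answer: $- \frac{1833943}{8} \approx -2.2924 \cdot 10^{5}$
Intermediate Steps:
$R{\left(Q \right)} = Q$ ($R{\left(Q \right)} = Q + 0 \left(-5\right) = Q + 0 = Q$)
$g{\left(x \right)} = - \frac{2}{x}$
$- 463 \left(495 + g{\left(-16 \right)}\right) = - 463 \left(495 - \frac{2}{-16}\right) = - 463 \left(495 - - \frac{1}{8}\right) = - 463 \left(495 + \frac{1}{8}\right) = \left(-463\right) \frac{3961}{8} = - \frac{1833943}{8}$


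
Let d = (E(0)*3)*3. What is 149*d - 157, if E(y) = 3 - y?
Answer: 3866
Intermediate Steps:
d = 27 (d = ((3 - 1*0)*3)*3 = ((3 + 0)*3)*3 = (3*3)*3 = 9*3 = 27)
149*d - 157 = 149*27 - 157 = 4023 - 157 = 3866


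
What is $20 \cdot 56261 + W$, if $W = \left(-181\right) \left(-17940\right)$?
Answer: $4372360$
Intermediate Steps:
$W = 3247140$
$20 \cdot 56261 + W = 20 \cdot 56261 + 3247140 = 1125220 + 3247140 = 4372360$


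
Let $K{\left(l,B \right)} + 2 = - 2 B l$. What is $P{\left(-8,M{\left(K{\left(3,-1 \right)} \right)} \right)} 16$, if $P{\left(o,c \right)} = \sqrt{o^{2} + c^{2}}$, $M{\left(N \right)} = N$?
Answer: $64 \sqrt{5} \approx 143.11$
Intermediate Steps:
$K{\left(l,B \right)} = -2 - 2 B l$ ($K{\left(l,B \right)} = -2 + - 2 B l = -2 - 2 B l$)
$P{\left(o,c \right)} = \sqrt{c^{2} + o^{2}}$
$P{\left(-8,M{\left(K{\left(3,-1 \right)} \right)} \right)} 16 = \sqrt{\left(-2 - \left(-2\right) 3\right)^{2} + \left(-8\right)^{2}} \cdot 16 = \sqrt{\left(-2 + 6\right)^{2} + 64} \cdot 16 = \sqrt{4^{2} + 64} \cdot 16 = \sqrt{16 + 64} \cdot 16 = \sqrt{80} \cdot 16 = 4 \sqrt{5} \cdot 16 = 64 \sqrt{5}$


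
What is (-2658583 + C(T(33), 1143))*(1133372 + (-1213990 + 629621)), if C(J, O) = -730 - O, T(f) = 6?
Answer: -1460598325368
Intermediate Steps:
(-2658583 + C(T(33), 1143))*(1133372 + (-1213990 + 629621)) = (-2658583 + (-730 - 1*1143))*(1133372 + (-1213990 + 629621)) = (-2658583 + (-730 - 1143))*(1133372 - 584369) = (-2658583 - 1873)*549003 = -2660456*549003 = -1460598325368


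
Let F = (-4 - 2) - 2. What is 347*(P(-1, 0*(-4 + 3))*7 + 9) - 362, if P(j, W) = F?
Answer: -16671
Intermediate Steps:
F = -8 (F = -6 - 2 = -8)
P(j, W) = -8
347*(P(-1, 0*(-4 + 3))*7 + 9) - 362 = 347*(-8*7 + 9) - 362 = 347*(-56 + 9) - 362 = 347*(-47) - 362 = -16309 - 362 = -16671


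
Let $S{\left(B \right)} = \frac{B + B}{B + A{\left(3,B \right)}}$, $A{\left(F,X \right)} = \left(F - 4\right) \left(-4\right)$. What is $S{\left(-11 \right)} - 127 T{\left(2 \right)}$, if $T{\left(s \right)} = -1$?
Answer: $\frac{911}{7} \approx 130.14$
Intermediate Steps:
$A{\left(F,X \right)} = 16 - 4 F$ ($A{\left(F,X \right)} = \left(-4 + F\right) \left(-4\right) = 16 - 4 F$)
$S{\left(B \right)} = \frac{2 B}{4 + B}$ ($S{\left(B \right)} = \frac{B + B}{B + \left(16 - 12\right)} = \frac{2 B}{B + \left(16 - 12\right)} = \frac{2 B}{B + 4} = \frac{2 B}{4 + B}$)
$S{\left(-11 \right)} - 127 T{\left(2 \right)} = 2 \left(-11\right) \frac{1}{4 - 11} - -127 = 2 \left(-11\right) \frac{1}{-7} + 127 = 2 \left(-11\right) \left(- \frac{1}{7}\right) + 127 = \frac{22}{7} + 127 = \frac{911}{7}$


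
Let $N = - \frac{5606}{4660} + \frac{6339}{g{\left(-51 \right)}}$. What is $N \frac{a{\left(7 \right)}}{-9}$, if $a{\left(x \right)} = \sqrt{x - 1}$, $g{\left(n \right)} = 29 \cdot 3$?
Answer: $- \frac{1614001 \sqrt{6}}{202710} \approx -19.503$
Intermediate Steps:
$g{\left(n \right)} = 87$
$a{\left(x \right)} = \sqrt{-1 + x}$
$N = \frac{4842003}{67570}$ ($N = - \frac{5606}{4660} + \frac{6339}{87} = \left(-5606\right) \frac{1}{4660} + 6339 \cdot \frac{1}{87} = - \frac{2803}{2330} + \frac{2113}{29} = \frac{4842003}{67570} \approx 71.659$)
$N \frac{a{\left(7 \right)}}{-9} = \frac{4842003 \frac{\sqrt{-1 + 7}}{-9}}{67570} = \frac{4842003 \sqrt{6} \left(- \frac{1}{9}\right)}{67570} = \frac{4842003 \left(- \frac{\sqrt{6}}{9}\right)}{67570} = - \frac{1614001 \sqrt{6}}{202710}$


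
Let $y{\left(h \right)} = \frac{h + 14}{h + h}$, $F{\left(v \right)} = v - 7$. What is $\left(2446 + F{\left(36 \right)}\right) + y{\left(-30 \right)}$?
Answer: $\frac{37129}{15} \approx 2475.3$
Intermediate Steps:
$F{\left(v \right)} = -7 + v$
$y{\left(h \right)} = \frac{14 + h}{2 h}$
$\left(2446 + F{\left(36 \right)}\right) + y{\left(-30 \right)} = \left(2446 + \left(-7 + 36\right)\right) + \frac{14 - 30}{2 \left(-30\right)} = \left(2446 + 29\right) + \frac{1}{2} \left(- \frac{1}{30}\right) \left(-16\right) = 2475 + \frac{4}{15} = \frac{37129}{15}$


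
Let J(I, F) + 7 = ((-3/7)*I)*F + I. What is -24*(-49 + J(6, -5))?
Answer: 6240/7 ≈ 891.43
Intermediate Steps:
J(I, F) = -7 + I - 3*F*I/7 (J(I, F) = -7 + (((-3/7)*I)*F + I) = -7 + (((-3*1/7)*I)*F + I) = -7 + ((-3*I/7)*F + I) = -7 + (-3*F*I/7 + I) = -7 + (I - 3*F*I/7) = -7 + I - 3*F*I/7)
-24*(-49 + J(6, -5)) = -24*(-49 + (-7 + 6 - 3/7*(-5)*6)) = -24*(-49 + (-7 + 6 + 90/7)) = -24*(-49 + 83/7) = -24*(-260/7) = 6240/7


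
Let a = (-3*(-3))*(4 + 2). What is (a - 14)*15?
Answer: 600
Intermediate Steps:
a = 54 (a = 9*6 = 54)
(a - 14)*15 = (54 - 14)*15 = 40*15 = 600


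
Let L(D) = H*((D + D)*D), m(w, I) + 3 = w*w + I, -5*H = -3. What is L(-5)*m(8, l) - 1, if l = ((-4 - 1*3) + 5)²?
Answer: 1949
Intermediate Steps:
H = ⅗ (H = -⅕*(-3) = ⅗ ≈ 0.60000)
l = 4 (l = ((-4 - 3) + 5)² = (-7 + 5)² = (-2)² = 4)
m(w, I) = -3 + I + w² (m(w, I) = -3 + (w*w + I) = -3 + (w² + I) = -3 + (I + w²) = -3 + I + w²)
L(D) = 6*D²/5 (L(D) = 3*((D + D)*D)/5 = 3*((2*D)*D)/5 = 3*(2*D²)/5 = 6*D²/5)
L(-5)*m(8, l) - 1 = ((6/5)*(-5)²)*(-3 + 4 + 8²) - 1 = ((6/5)*25)*(-3 + 4 + 64) - 1 = 30*65 - 1 = 1950 - 1 = 1949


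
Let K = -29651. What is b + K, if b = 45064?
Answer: 15413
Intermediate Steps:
b + K = 45064 - 29651 = 15413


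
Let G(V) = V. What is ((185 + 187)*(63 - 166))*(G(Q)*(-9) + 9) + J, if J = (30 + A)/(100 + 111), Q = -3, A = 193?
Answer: -291048113/211 ≈ -1.3794e+6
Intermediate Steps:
J = 223/211 (J = (30 + 193)/(100 + 111) = 223/211 ≈ 1.0569)
((185 + 187)*(63 - 166))*(G(Q)*(-9) + 9) + J = ((185 + 187)*(63 - 166))*(-3*(-9) + 9) + 223/211 = (372*(-103))*(27 + 9) + 223/211 = -38316*36 + 223/211 = -1379376 + 223/211 = -291048113/211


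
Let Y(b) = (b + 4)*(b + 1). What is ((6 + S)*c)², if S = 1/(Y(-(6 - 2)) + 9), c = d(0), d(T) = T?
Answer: 0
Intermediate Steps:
c = 0
Y(b) = (1 + b)*(4 + b) (Y(b) = (4 + b)*(1 + b) = (1 + b)*(4 + b))
S = ⅑ (S = 1/((4 + (-(6 - 2))² + 5*(-(6 - 2))) + 9) = 1/((4 + (-1*4)² + 5*(-1*4)) + 9) = 1/((4 + (-4)² + 5*(-4)) + 9) = 1/((4 + 16 - 20) + 9) = 1/(0 + 9) = 1/9 = ⅑ ≈ 0.11111)
((6 + S)*c)² = ((6 + ⅑)*0)² = ((55/9)*0)² = 0² = 0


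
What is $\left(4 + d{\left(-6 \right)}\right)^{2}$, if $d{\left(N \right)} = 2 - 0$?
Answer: $36$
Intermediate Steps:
$d{\left(N \right)} = 2$ ($d{\left(N \right)} = 2 + 0 = 2$)
$\left(4 + d{\left(-6 \right)}\right)^{2} = \left(4 + 2\right)^{2} = 6^{2} = 36$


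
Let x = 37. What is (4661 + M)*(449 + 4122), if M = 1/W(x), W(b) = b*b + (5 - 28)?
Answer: 28677114697/1346 ≈ 2.1305e+7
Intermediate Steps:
W(b) = -23 + b² (W(b) = b² - 23 = -23 + b²)
M = 1/1346 (M = 1/(-23 + 37²) = 1/(-23 + 1369) = 1/1346 ≈ 0.00074294)
(4661 + M)*(449 + 4122) = (4661 + 1/1346)*(449 + 4122) = (6273707/1346)*4571 = 28677114697/1346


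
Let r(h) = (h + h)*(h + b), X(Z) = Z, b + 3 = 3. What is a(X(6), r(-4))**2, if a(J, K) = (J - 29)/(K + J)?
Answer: 529/1444 ≈ 0.36634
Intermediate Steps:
b = 0 (b = -3 + 3 = 0)
r(h) = 2*h**2 (r(h) = (h + h)*(h + 0) = (2*h)*h = 2*h**2)
a(J, K) = (-29 + J)/(J + K)
a(X(6), r(-4))**2 = ((-29 + 6)/(6 + 2*(-4)**2))**2 = (-23/(6 + 2*16))**2 = (-23/(6 + 32))**2 = (-23/38)**2 = 529/1444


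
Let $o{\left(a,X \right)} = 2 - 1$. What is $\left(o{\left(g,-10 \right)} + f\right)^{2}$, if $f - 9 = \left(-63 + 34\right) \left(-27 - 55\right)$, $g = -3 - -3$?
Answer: $5702544$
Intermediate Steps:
$g = 0$ ($g = -3 + 3 = 0$)
$o{\left(a,X \right)} = 1$
$f = 2387$ ($f = 9 + \left(-63 + 34\right) \left(-27 - 55\right) = 9 - -2378 = 9 + 2378 = 2387$)
$\left(o{\left(g,-10 \right)} + f\right)^{2} = \left(1 + 2387\right)^{2} = 2388^{2} = 5702544$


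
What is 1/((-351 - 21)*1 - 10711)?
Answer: -1/11083 ≈ -9.0228e-5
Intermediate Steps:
1/((-351 - 21)*1 - 10711) = 1/(-372*1 - 10711) = 1/(-372 - 10711) = 1/(-11083) = -1/11083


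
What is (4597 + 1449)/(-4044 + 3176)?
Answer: -3023/434 ≈ -6.9654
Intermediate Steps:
(4597 + 1449)/(-4044 + 3176) = 6046/(-868) = 6046*(-1/868) = -3023/434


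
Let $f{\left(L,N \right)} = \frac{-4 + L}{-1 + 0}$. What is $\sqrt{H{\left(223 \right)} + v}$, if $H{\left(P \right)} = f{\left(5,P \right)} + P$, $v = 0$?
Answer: $\sqrt{222} \approx 14.9$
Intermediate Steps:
$f{\left(L,N \right)} = 4 - L$ ($f{\left(L,N \right)} = \frac{-4 + L}{-1} = \left(-4 + L\right) \left(-1\right) = 4 - L$)
$H{\left(P \right)} = -1 + P$ ($H{\left(P \right)} = \left(4 - 5\right) + P = -1 + P$)
$\sqrt{H{\left(223 \right)} + v} = \sqrt{\left(-1 + 223\right) + 0} = \sqrt{222 + 0} = \sqrt{222}$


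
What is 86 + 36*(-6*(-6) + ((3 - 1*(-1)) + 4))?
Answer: 1670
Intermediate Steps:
86 + 36*(-6*(-6) + ((3 - 1*(-1)) + 4)) = 86 + 36*(36 + ((3 + 1) + 4)) = 86 + 36*(36 + (4 + 4)) = 86 + 36*(36 + 8) = 86 + 36*44 = 86 + 1584 = 1670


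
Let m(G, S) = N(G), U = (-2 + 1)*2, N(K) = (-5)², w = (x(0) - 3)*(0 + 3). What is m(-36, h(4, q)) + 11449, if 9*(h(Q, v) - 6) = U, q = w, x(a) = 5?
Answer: 11474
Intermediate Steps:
w = 6 (w = (5 - 3)*(0 + 3) = 2*3 = 6)
N(K) = 25
U = -2 (U = -1*2 = -2)
q = 6
h(Q, v) = 52/9 (h(Q, v) = 6 + (⅑)*(-2) = 6 - 2/9 = 52/9)
m(G, S) = 25
m(-36, h(4, q)) + 11449 = 25 + 11449 = 11474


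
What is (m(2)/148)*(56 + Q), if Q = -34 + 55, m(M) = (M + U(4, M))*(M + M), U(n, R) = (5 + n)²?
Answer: 6391/37 ≈ 172.73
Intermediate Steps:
m(M) = 2*M*(81 + M) (m(M) = (M + (5 + 4)²)*(M + M) = (M + 9²)*(2*M) = (M + 81)*(2*M) = (81 + M)*(2*M) = 2*M*(81 + M))
Q = 21
(m(2)/148)*(56 + Q) = ((2*2*(81 + 2))/148)*(56 + 21) = ((2*2*83)*(1/148))*77 = (332*(1/148))*77 = (83/37)*77 = 6391/37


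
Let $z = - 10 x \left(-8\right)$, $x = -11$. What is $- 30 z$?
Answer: $26400$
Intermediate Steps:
$z = -880$ ($z = \left(-10\right) \left(-11\right) \left(-8\right) = 110 \left(-8\right) = -880$)
$- 30 z = \left(-30\right) \left(-880\right) = 26400$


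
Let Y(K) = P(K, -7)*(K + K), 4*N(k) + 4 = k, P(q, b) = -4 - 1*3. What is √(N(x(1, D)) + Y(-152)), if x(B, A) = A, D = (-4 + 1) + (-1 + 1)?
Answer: 9*√105/2 ≈ 46.111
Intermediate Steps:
D = -3 (D = -3 + 0 = -3)
P(q, b) = -7 (P(q, b) = -4 - 3 = -7)
N(k) = -1 + k/4
Y(K) = -14*K (Y(K) = -7*(K + K) = -14*K)
√(N(x(1, D)) + Y(-152)) = √((-1 + (¼)*(-3)) - 14*(-152)) = √((-1 - ¾) + 2128) = √(-7/4 + 2128) = √(8505/4) = 9*√105/2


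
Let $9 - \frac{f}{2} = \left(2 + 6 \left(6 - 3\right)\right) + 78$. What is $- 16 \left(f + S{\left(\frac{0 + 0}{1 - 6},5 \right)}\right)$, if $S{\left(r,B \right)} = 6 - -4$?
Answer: $2688$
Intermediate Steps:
$S{\left(r,B \right)} = 10$ ($S{\left(r,B \right)} = 6 + 4 = 10$)
$f = -178$ ($f = 18 - 2 \left(\left(2 + 6 \left(6 - 3\right)\right) + 78\right) = 18 - 2 \left(\left(2 + 6 \cdot 3\right) + 78\right) = 18 - 2 \left(\left(2 + 18\right) + 78\right) = 18 - 2 \left(20 + 78\right) = 18 - 196 = -178$)
$- 16 \left(f + S{\left(\frac{0 + 0}{1 - 6},5 \right)}\right) = - 16 \left(-178 + 10\right) = \left(-16\right) \left(-168\right) = 2688$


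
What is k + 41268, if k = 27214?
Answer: 68482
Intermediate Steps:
k + 41268 = 27214 + 41268 = 68482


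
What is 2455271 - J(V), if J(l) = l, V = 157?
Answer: 2455114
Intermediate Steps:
2455271 - J(V) = 2455271 - 1*157 = 2455271 - 157 = 2455114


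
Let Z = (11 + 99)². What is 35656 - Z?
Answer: 23556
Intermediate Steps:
Z = 12100 (Z = 110² = 12100)
35656 - Z = 35656 - 1*12100 = 35656 - 12100 = 23556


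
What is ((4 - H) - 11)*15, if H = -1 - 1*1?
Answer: -75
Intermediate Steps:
H = -2 (H = -1 - 1 = -2)
((4 - H) - 11)*15 = ((4 - 1*(-2)) - 11)*15 = ((4 + 2) - 11)*15 = (6 - 11)*15 = -5*15 = -75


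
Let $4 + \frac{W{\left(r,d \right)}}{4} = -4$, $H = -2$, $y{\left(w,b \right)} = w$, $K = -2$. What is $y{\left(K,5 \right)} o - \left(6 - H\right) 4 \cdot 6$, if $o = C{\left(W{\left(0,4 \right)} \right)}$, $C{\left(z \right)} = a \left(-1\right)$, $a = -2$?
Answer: $-196$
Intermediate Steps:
$W{\left(r,d \right)} = -32$ ($W{\left(r,d \right)} = -16 + 4 \left(-4\right) = -16 - 16 = -32$)
$C{\left(z \right)} = 2$ ($C{\left(z \right)} = \left(-2\right) \left(-1\right) = 2$)
$o = 2$
$y{\left(K,5 \right)} o - \left(6 - H\right) 4 \cdot 6 = \left(-2\right) 2 - \left(6 - -2\right) 4 \cdot 6 = -4 - \left(6 + 2\right) 4 \cdot 6 = -4 - 8 \cdot 4 \cdot 6 = -4 - 32 \cdot 6 = -4 - 192 = -196$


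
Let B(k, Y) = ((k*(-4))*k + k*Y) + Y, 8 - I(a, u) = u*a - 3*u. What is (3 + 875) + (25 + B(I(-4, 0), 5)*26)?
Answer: -4583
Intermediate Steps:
I(a, u) = 8 + 3*u - a*u (I(a, u) = 8 - (u*a - 3*u) = 8 - (a*u - 3*u) = 8 - (-3*u + a*u) = 8 + (3*u - a*u) = 8 + 3*u - a*u)
B(k, Y) = Y - 4*k² + Y*k (B(k, Y) = ((-4*k)*k + Y*k) + Y = (-4*k² + Y*k) + Y = Y - 4*k² + Y*k)
(3 + 875) + (25 + B(I(-4, 0), 5)*26) = (3 + 875) + (25 + (5 - 4*(8 + 3*0 - 1*(-4)*0)² + 5*(8 + 3*0 - 1*(-4)*0))*26) = 878 + (25 + (5 - 4*(8 + 0 + 0)² + 5*(8 + 0 + 0))*26) = 878 + (25 + (5 - 4*8² + 5*8)*26) = 878 + (25 + (5 - 4*64 + 40)*26) = 878 + (25 + (5 - 256 + 40)*26) = 878 + (25 - 211*26) = 878 + (25 - 5486) = 878 - 5461 = -4583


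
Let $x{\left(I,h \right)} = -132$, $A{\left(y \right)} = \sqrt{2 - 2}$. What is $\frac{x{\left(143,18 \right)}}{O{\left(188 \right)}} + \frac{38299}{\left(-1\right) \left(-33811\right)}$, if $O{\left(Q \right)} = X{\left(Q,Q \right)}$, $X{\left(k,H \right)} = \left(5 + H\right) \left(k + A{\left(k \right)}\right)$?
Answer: $\frac{346294466}{306699581} \approx 1.1291$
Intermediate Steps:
$A{\left(y \right)} = 0$ ($A{\left(y \right)} = \sqrt{0} = 0$)
$X{\left(k,H \right)} = k \left(5 + H\right)$ ($X{\left(k,H \right)} = \left(5 + H\right) \left(k + 0\right) = \left(5 + H\right) k = k \left(5 + H\right)$)
$O{\left(Q \right)} = Q \left(5 + Q\right)$
$\frac{x{\left(143,18 \right)}}{O{\left(188 \right)}} + \frac{38299}{\left(-1\right) \left(-33811\right)} = - \frac{132}{188 \left(5 + 188\right)} + \frac{38299}{\left(-1\right) \left(-33811\right)} = - \frac{132}{188 \cdot 193} + \frac{38299}{33811} = - \frac{132}{36284} + 38299 \cdot \frac{1}{33811} = \left(-132\right) \frac{1}{36284} + \frac{38299}{33811} = - \frac{33}{9071} + \frac{38299}{33811} = \frac{346294466}{306699581}$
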